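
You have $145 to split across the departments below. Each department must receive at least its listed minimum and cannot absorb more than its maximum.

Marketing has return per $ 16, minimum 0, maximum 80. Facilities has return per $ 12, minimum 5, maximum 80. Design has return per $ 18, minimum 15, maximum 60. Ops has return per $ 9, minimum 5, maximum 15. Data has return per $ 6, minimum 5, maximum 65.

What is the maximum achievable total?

2335

Meeting every minimum uses 0+5+15+5+5 = 30 $, leaving 115.
Highest return per $ first: Design 18 > Marketing 16 > Facilities 12 > Ops 9 > Data 6.
Design: +45 to 60 (cap) ; 70 left.
Marketing: +70 (room for 80) → 70. Pool exhausted.
Total = 16×70 + 12×5 + 18×60 + 9×5 + 6×5 = 2335.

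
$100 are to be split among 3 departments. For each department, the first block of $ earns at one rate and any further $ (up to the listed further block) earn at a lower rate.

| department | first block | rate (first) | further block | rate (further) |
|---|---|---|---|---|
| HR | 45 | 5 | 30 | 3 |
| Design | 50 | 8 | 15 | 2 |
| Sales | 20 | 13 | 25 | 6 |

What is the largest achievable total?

Rank every tier by rate: Sales/T1 13 > Design/T1 8 > Sales/T2 6 > HR/T1 5 > HR/T2 3 > Design/T2 2.
Fill Sales T1 block (20 at 13) ; 80 left.
Design/T1 (8): +50 ; 30 left.
Fill Sales T2 block (25 at 6) ; 5 left.
HR/T1: +5 of 45 at 5; pool empty.
Total = 13×20 + 8×50 + 6×25 + 5×5 = 835.

835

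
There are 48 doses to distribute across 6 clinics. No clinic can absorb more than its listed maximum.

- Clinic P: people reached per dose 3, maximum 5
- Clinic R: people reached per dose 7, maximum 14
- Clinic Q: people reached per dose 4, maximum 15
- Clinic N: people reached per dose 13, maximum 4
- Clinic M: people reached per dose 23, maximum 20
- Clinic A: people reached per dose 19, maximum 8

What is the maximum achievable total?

770

Highest people reached per dose first: Clinic M 23 > Clinic A 19 > Clinic N 13 > Clinic R 7 > Clinic Q 4 > Clinic P 3.
Clinic M: +20 to 20 (cap) ; 28 left.
Clinic A: +8 to 8 (cap) ; 20 left.
Clinic N takes 4 to reach its cap of 4 ; 16 left.
Clinic R takes 14 to reach its cap of 14 ; 2 left.
Clinic Q: +2 (room for 15) → 2. Pool exhausted.
Total = 7×14 + 4×2 + 13×4 + 23×20 + 19×8 = 770.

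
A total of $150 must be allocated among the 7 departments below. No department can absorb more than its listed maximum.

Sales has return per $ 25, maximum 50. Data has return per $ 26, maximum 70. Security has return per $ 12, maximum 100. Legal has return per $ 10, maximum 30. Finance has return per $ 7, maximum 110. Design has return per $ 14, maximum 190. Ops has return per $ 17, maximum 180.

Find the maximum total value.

Highest return per $ first: Data 26 > Sales 25 > Ops 17 > Design 14 > Security 12 > Legal 10 > Finance 7.
Give Data 70 to hit its cap of 70 — 80 left.
Give Sales 50 to hit its cap of 50 — 30 left.
Ops: +30 (room for 180) → 30. Pool exhausted.
Total = 25×50 + 26×70 + 17×30 = 3580.

3580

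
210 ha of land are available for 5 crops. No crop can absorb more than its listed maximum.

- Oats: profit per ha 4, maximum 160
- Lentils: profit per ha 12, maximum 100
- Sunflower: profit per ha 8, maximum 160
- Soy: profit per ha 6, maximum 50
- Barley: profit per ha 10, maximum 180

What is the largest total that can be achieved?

2300

Highest profit per ha first: Lentils 12 > Barley 10 > Sunflower 8 > Soy 6 > Oats 4.
Give Lentils 100 to hit its cap of 100 → 110 left.
Only 110 left; Barley takes them to reach 110.
Total = 12×100 + 10×110 = 2300.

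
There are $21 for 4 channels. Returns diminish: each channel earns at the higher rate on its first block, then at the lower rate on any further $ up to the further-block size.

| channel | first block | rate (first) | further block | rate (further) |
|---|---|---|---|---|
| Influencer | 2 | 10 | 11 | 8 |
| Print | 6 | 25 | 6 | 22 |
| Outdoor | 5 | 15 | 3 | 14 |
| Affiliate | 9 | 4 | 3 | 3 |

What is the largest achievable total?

409

Rank every tier by rate: Print/T1 25 > Print/T2 22 > Outdoor/T1 15 > Outdoor/T2 14 > Influencer/T1 10 > Influencer/T2 8 > Affiliate/T1 4 > Affiliate/T2 3.
Fill Print T1 block (6 at 25) — 15 left.
Fill Print T2 block (6 at 22) — 9 left.
Fill Outdoor T1 block (5 at 15) — 4 left.
Outdoor T2 at 14: fill all 3 — 1 left.
1 remain; put them into Influencer T1 at 10.
Total = 25×6 + 22×6 + 15×5 + 14×3 + 10×1 = 409.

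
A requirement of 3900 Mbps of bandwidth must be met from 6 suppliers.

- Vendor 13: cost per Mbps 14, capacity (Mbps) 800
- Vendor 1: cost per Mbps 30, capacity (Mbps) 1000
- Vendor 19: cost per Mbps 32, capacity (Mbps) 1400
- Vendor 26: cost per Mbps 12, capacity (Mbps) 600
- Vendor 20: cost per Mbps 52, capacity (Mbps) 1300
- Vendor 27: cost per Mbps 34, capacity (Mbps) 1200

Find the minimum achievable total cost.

Cheapest first:
Vendor 26 at 12: take all 600 Mbps → 3300 still needed.
Vendor 13 at 14: take all 800 Mbps → 2500 still needed.
Vendor 1 at 30: take all 1000 Mbps → 1500 still needed.
Vendor 19 (32): use full 1400 → 100 Mbps to go.
Vendor 27 at 34: take 100 of its 1200 → requirement met.
Vendor 20: unused.
Cost = 600×12 + 800×14 + 1000×30 + 1400×32 + 100×34 = 96600.

96600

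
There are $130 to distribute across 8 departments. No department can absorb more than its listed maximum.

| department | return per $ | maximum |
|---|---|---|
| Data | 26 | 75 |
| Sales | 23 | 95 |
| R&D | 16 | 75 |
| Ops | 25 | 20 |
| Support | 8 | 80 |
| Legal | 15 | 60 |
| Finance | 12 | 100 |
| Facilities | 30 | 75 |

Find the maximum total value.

Order the departments by return per $: Facilities 30 > Data 26 > Ops 25 > Sales 23 > R&D 16 > Legal 15 > Finance 12 > Support 8.
Facilities: +75 to 75 (cap) ; 55 left.
Data has room for 75 but only 55 remain, so it gets 55.
Total = 26×55 + 30×75 = 3680.

3680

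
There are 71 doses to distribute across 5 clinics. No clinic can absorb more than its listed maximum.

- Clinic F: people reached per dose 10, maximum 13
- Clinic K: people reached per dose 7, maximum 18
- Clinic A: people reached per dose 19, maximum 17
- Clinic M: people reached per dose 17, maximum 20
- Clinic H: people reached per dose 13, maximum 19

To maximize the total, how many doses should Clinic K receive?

2

Highest people reached per dose first: Clinic A 19 > Clinic M 17 > Clinic H 13 > Clinic F 10 > Clinic K 7.
Clinic A takes 17 to reach its cap of 17 → 54 left.
Give Clinic M 20 to hit its cap of 20 → 34 left.
Clinic H takes 19 to reach its cap of 19 → 15 left.
Clinic F takes 13 to reach its cap of 13 → 2 left.
Clinic K: +2 (room for 18) → 2. Pool exhausted.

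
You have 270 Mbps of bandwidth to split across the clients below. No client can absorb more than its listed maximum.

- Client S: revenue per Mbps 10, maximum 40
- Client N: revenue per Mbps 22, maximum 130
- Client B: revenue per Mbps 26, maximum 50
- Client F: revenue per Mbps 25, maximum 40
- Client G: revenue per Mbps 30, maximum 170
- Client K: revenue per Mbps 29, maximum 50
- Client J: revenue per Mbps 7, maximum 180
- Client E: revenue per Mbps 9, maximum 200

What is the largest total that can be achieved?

7850

Order the clients by revenue per Mbps: Client G 30 > Client K 29 > Client B 26 > Client F 25 > Client N 22 > Client S 10 > Client E 9 > Client J 7.
Client G takes 170 to reach its cap of 170 → 100 left.
Client K takes 50 to reach its cap of 50 → 50 left.
Client B: +50 to 50 (cap) → 0 left.
Total = 26×50 + 30×170 + 29×50 = 7850.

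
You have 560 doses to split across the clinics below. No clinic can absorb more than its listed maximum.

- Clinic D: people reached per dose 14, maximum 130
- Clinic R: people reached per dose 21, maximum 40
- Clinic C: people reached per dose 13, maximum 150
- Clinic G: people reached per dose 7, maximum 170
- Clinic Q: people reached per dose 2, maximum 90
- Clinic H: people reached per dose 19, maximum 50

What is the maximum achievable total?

Order the clinics by people reached per dose: Clinic R 21 > Clinic H 19 > Clinic D 14 > Clinic C 13 > Clinic G 7 > Clinic Q 2.
Clinic R: +40 to 40 (cap) ; 520 left.
Give Clinic H 50 to hit its cap of 50 ; 470 left.
Give Clinic D 130 to hit its cap of 130 ; 340 left.
Clinic C: +150 to 150 (cap) ; 190 left.
Clinic G takes 170 to reach its cap of 170 ; 20 left.
Clinic Q: +20 (room for 90) → 20. Pool exhausted.
Total = 14×130 + 21×40 + 13×150 + 7×170 + 2×20 + 19×50 = 6790.

6790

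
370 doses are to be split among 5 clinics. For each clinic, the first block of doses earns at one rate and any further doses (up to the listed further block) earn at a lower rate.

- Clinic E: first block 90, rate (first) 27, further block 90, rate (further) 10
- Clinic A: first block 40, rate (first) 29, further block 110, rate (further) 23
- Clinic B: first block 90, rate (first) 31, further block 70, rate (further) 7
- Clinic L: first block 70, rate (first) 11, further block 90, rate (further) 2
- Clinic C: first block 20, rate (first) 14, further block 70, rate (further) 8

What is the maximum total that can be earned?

9410

Rank every tier by rate: Clinic B/tier1 31 > Clinic A/tier1 29 > Clinic E/tier1 27 > Clinic A/tier2 23 > Clinic C/tier1 14 > Clinic L/tier1 11 > Clinic E/tier2 10 > Clinic C/tier2 8 > Clinic B/tier2 7 > Clinic L/tier2 2.
Clinic B/tier1 (31): +90 ; 280 left.
Clinic A/tier1 (29): +40 ; 240 left.
Clinic E/tier1 (27): +90 ; 150 left.
Clinic A/tier2 (23): +110 ; 40 left.
Clinic C tier1 at 14: fill all 20 ; 20 left.
Clinic L/tier1: +20 of 70 at 11; pool empty.
Total = 31×90 + 29×40 + 27×90 + 23×110 + 14×20 + 11×20 = 9410.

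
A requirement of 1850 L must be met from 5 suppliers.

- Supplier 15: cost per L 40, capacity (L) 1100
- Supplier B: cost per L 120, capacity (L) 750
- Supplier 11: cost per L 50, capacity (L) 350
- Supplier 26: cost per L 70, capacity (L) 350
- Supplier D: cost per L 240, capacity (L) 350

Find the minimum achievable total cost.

Fill from the cheapest supplier first.
Supplier 15 (40): use full 1100 — 750 L to go.
Supplier 11 at 50: take all 350 L — 400 still needed.
Supplier 26 at 70: take all 350 L — 50 still needed.
Supplier B (120): take the remaining 50 — done.
Supplier D: unused.
Cost = 1100×40 + 350×50 + 350×70 + 50×120 = 92000.

92000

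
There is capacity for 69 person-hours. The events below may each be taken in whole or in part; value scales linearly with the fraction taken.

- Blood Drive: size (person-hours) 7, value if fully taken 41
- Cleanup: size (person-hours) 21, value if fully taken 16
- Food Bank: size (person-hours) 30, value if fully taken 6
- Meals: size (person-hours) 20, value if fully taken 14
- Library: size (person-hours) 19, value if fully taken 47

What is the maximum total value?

118.4

Best value per unit of size first: Blood Drive 41/7≈5.86, Library 47/19≈2.47, Cleanup 16/21≈0.762, Meals 14/20≈0.7, Food Bank 6/30≈0.2.
All 7 person-hours of Blood Drive fit (value 41) → 62 remain.
Library: take in full, 19 person-hours for value 47 → 43 left.
Take all of Cleanup (21 person-hours, value 16) → 22 person-hours left.
Take all of Meals (20 person-hours, value 14) → 2 person-hours left.
Fill the last 2 person-hours with part of Food Bank: 2/30 of it earns 0.4.
Total value = 118.4.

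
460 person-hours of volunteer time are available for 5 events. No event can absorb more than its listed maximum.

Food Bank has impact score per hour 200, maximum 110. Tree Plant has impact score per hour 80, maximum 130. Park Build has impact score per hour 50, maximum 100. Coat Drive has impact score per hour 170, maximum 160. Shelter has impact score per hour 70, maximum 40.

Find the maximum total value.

Rank by impact score per hour: Food Bank 200 > Coat Drive 170 > Tree Plant 80 > Shelter 70 > Park Build 50.
Food Bank: +110 to 110 (cap) — 350 left.
Give Coat Drive 160 to hit its cap of 160 — 190 left.
Give Tree Plant 130 to hit its cap of 130 — 60 left.
Shelter takes 40 to reach its cap of 40 — 20 left.
Park Build has room for 100 but only 20 remain, so it gets 20.
Total = 200×110 + 80×130 + 50×20 + 170×160 + 70×40 = 63400.

63400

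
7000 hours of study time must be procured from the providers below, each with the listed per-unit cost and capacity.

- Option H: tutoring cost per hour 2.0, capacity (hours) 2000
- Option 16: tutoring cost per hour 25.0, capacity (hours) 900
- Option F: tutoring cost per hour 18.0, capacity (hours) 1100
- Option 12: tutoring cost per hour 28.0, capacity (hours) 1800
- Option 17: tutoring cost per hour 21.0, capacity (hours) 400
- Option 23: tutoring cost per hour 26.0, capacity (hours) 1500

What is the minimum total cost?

Use providers in increasing cost order.
Take 2000 from Option H at 2.0 → need 5000 more.
Option F at 18.0: take all 1100 hours → 3900 still needed.
Option 17 at 21.0: take all 400 hours → 3500 still needed.
Option 16 at 25.0: take all 900 hours → 2600 still needed.
Option 23 (26.0): use full 1500 → 1100 hours to go.
Take 1100 from Option 12 at 28.0 to finish.
Cost = 2000×2.0 + 1100×18.0 + 400×21.0 + 900×25.0 + 1500×26.0 + 1100×28.0 = 124500.

124500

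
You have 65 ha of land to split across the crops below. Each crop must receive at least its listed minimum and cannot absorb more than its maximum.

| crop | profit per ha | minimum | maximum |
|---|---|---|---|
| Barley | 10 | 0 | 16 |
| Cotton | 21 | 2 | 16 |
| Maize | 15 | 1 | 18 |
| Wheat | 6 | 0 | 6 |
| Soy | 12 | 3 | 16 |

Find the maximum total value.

Meeting every minimum uses 0+2+1+0+3 = 6 ha, leaving 59.
Order the crops by profit per ha: Cotton 21 > Maize 15 > Soy 12 > Barley 10 > Wheat 6.
Give Cotton 14 more to hit its cap of 16 — 45 left.
Give Maize 17 more to hit its cap of 18 — 28 left.
Soy: +13 to 16 (cap) — 15 left.
Barley: +15 (room for 16) → 15. Pool exhausted.
Total = 10×15 + 21×16 + 15×18 + 12×16 = 948.

948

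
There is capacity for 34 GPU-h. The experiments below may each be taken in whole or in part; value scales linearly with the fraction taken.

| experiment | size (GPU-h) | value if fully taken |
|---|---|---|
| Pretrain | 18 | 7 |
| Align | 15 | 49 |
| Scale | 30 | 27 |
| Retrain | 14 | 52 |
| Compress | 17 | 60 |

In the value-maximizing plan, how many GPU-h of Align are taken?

Sort by value density: Retrain 52/14≈3.71, Compress 60/17≈3.53, Align 49/15≈3.27, Scale 27/30≈0.9, Pretrain 7/18≈0.389.
Take all of Retrain (14 GPU-h, value 52) → 20 GPU-h left.
Compress: take in full, 17 GPU-h for value 60 → 3 left.
Fill the last 3 GPU-h with part of Align: 3/15 of it earns 9.8.

3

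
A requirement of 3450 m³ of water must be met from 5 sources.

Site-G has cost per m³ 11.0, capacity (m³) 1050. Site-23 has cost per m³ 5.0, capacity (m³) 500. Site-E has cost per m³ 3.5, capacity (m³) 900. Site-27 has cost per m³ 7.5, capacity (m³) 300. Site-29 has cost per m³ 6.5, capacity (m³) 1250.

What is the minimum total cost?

Use sources in increasing cost order.
Site-E at 3.5: take all 900 m³ → 2550 still needed.
Site-23 (5.0): use full 500 → 2050 m³ to go.
Site-29 (6.5): use full 1250 → 800 m³ to go.
Take 300 from Site-27 at 7.5 → need 500 more.
Site-G at 11.0: take 500 of its 1050 → requirement met.
Cost = 900×3.5 + 500×5.0 + 1250×6.5 + 300×7.5 + 500×11.0 = 21525.

21525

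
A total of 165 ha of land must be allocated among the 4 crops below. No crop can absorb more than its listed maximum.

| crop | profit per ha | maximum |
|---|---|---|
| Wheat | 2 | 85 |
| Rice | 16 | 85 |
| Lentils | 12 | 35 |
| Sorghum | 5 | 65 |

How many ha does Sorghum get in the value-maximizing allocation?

Order the crops by profit per ha: Rice 16 > Lentils 12 > Sorghum 5 > Wheat 2.
Rice: +85 to 85 (cap) — 80 left.
Give Lentils 35 to hit its cap of 35 — 45 left.
Sorghum has room for 65 but only 45 remain, so it gets 45.

45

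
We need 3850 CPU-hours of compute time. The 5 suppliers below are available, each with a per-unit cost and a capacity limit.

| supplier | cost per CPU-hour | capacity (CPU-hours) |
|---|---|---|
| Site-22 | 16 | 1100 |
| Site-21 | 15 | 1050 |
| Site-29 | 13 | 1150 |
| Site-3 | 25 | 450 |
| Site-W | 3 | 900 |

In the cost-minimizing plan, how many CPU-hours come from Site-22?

750

Cheapest first:
Take 900 from Site-W at 3 — need 2950 more.
Take 1150 from Site-29 at 13 — need 1800 more.
Site-21 (15): use full 1050 — 750 CPU-hours to go.
Site-22 at 16: take 750 of its 1100 — requirement met.
Site-3: unused.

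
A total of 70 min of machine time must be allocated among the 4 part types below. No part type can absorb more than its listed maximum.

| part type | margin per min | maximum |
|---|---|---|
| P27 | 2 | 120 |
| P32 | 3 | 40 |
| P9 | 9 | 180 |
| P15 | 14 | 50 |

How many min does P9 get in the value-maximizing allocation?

20

Order the part types by margin per min: P15 14 > P9 9 > P32 3 > P27 2.
P15 takes 50 to reach its cap of 50 → 20 left.
P9 has room for 180 but only 20 remain, so it gets 20.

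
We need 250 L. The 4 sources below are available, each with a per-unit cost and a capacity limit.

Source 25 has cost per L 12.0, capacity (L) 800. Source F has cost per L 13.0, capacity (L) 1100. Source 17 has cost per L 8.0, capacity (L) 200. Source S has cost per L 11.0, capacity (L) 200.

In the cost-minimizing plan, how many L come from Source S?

50

Fill from the cheapest source first.
Take 200 from Source 17 at 8.0 ; need 50 more.
Take 50 from Source S at 11.0 to finish.
Source 25, Source F: unused.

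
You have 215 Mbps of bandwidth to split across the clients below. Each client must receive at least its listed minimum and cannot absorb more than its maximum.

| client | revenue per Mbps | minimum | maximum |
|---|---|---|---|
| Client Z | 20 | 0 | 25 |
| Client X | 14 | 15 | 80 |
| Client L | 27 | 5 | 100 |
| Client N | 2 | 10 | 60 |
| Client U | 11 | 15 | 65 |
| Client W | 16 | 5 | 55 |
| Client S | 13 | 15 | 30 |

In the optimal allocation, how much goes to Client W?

35

Meeting every minimum uses 0+15+5+10+15+5+15 = 65 Mbps, leaving 150.
Rank by revenue per Mbps: Client L 27 > Client Z 20 > Client W 16 > Client X 14 > Client S 13 > Client U 11 > Client N 2.
Client L: +95 to 100 (cap) — 55 left.
Client Z: +25 to 25 (cap) — 30 left.
Client W has room for 50 more but only 30 remain, so it gets 35.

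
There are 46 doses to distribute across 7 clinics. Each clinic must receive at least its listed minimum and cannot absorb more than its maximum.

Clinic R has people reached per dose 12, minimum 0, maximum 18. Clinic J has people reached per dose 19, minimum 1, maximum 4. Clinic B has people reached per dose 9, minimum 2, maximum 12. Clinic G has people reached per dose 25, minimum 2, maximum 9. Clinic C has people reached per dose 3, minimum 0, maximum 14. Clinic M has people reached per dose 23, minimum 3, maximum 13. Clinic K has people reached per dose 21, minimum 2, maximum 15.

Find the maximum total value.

969

Meeting every minimum uses 0+1+2+2+0+3+2 = 10 doses, leaving 36.
Rank by people reached per dose: Clinic G 25 > Clinic M 23 > Clinic K 21 > Clinic J 19 > Clinic R 12 > Clinic B 9 > Clinic C 3.
Give Clinic G 7 more to hit its cap of 9 → 29 left.
Clinic M takes 10 more to reach its cap of 13 → 19 left.
Give Clinic K 13 more to hit its cap of 15 → 6 left.
Give Clinic J 3 more to hit its cap of 4 → 3 left.
Only 3 left; Clinic R takes them to reach 3.
Total = 12×3 + 19×4 + 9×2 + 25×9 + 23×13 + 21×15 = 969.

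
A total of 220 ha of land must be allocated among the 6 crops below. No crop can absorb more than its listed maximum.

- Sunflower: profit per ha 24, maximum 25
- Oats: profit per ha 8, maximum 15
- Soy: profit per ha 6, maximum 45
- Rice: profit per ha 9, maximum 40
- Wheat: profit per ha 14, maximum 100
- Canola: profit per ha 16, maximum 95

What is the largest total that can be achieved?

Rank by profit per ha: Sunflower 24 > Canola 16 > Wheat 14 > Rice 9 > Oats 8 > Soy 6.
Give Sunflower 25 to hit its cap of 25 → 195 left.
Canola: +95 to 95 (cap) → 100 left.
Give Wheat 100 to hit its cap of 100 → 0 left.
Total = 24×25 + 14×100 + 16×95 = 3520.

3520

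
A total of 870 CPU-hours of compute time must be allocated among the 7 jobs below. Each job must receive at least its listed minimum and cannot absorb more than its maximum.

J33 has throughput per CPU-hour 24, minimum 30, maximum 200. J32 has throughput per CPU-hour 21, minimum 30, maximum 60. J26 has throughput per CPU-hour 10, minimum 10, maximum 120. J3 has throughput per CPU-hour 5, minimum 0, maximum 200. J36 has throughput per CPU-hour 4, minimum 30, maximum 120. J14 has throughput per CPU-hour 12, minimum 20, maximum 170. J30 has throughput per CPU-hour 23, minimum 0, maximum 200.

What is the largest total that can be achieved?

14470

Meeting every minimum uses 30+30+10+0+30+20+0 = 120 CPU-hours, leaving 750.
Rank by throughput per CPU-hour: J33 24 > J30 23 > J32 21 > J14 12 > J26 10 > J3 5 > J36 4.
J33: +170 to 200 (cap) ; 580 left.
Give J30 200 more to hit its cap of 200 ; 380 left.
Give J32 30 more to hit its cap of 60 ; 350 left.
J14: +150 to 170 (cap) ; 200 left.
Give J26 110 more to hit its cap of 120 ; 90 left.
Only 90 left; J3 takes them to reach 90.
Total = 24×200 + 21×60 + 10×120 + 5×90 + 4×30 + 12×170 + 23×200 = 14470.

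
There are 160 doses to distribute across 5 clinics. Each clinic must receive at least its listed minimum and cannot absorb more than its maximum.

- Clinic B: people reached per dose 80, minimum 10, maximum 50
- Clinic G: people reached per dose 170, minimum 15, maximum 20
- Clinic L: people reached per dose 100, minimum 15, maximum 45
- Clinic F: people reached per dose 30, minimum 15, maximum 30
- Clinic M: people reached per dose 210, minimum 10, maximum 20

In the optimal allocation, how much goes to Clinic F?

25

Meeting every minimum uses 10+15+15+15+10 = 65 doses, leaving 95.
Highest people reached per dose first: Clinic M 210 > Clinic G 170 > Clinic L 100 > Clinic B 80 > Clinic F 30.
Clinic M takes 10 more to reach its cap of 20 → 85 left.
Clinic G takes 5 more to reach its cap of 20 → 80 left.
Clinic L takes 30 more to reach its cap of 45 → 50 left.
Clinic B takes 40 more to reach its cap of 50 → 10 left.
Only 10 left; Clinic F takes them to reach 25.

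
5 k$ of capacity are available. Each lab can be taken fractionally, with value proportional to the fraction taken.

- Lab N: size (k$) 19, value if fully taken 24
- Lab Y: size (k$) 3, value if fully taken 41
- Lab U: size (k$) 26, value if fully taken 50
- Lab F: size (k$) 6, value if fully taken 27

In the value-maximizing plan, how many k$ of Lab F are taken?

Sort by value density: Lab Y 41/3≈13.7, Lab F 27/6≈4.5, Lab U 50/26≈1.92, Lab N 24/19≈1.26.
All 3 k$ of Lab Y fit (value 41) ; 2 remain.
Fill the last 2 k$ with part of Lab F: 2/6 of it earns 9.

2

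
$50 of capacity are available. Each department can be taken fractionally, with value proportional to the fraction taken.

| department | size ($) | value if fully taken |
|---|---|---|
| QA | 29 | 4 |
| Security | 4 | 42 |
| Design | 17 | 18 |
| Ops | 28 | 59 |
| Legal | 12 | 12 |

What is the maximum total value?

120

Rank by value-to-size ratio: Security 42/4≈10.5, Ops 59/28≈2.11, Design 18/17≈1.06, Legal 12/12≈1, QA 4/29≈0.138.
Take all of Security (4 $, value 42) ; 46 $ left.
Take all of Ops (28 $, value 59) ; 18 $ left.
All 17 $ of Design fit (value 18) ; 1 remain.
Fill the last 1 $ with part of Legal: 1/12 of it earns 1.
Total value = 120.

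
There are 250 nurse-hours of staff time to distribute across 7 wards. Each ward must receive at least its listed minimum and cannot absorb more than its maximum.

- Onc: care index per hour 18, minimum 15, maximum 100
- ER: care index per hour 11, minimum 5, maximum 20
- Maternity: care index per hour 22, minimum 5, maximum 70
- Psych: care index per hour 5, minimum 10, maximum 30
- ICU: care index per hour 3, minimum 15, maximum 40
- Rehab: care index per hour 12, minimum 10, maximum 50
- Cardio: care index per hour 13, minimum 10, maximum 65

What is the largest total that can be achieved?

4130

Meeting every minimum uses 15+5+5+10+15+10+10 = 70 nurse-hours, leaving 180.
Order the wards by care index per hour: Maternity 22 > Onc 18 > Cardio 13 > Rehab 12 > ER 11 > Psych 5 > ICU 3.
Maternity takes 65 more to reach its cap of 70 → 115 left.
Onc: +85 to 100 (cap) → 30 left.
Only 30 left; Cardio takes them to reach 40.
Total = 18×100 + 11×5 + 22×70 + 5×10 + 3×15 + 12×10 + 13×40 = 4130.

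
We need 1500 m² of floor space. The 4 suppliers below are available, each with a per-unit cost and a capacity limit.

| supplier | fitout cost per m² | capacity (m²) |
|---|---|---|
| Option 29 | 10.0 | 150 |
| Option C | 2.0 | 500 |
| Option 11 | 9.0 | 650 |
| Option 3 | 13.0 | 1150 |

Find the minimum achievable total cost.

10950

Cheapest first:
Take 500 from Option C at 2.0 — need 1000 more.
Option 11 (9.0): use full 650 — 350 m² to go.
Option 29 (10.0): use full 150 — 200 m² to go.
Take 200 from Option 3 at 13.0 to finish.
Cost = 500×2.0 + 650×9.0 + 150×10.0 + 200×13.0 = 10950.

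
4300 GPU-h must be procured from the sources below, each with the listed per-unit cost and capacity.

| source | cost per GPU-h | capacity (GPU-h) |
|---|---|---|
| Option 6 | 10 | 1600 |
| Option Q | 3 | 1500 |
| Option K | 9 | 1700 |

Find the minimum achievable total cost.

Use sources in increasing cost order.
Take 1500 from Option Q at 3 ; need 2800 more.
Option K (9): use full 1700 ; 1100 GPU-h to go.
Option 6 (10): take the remaining 1100 ; done.
Cost = 1500×3 + 1700×9 + 1100×10 = 30800.

30800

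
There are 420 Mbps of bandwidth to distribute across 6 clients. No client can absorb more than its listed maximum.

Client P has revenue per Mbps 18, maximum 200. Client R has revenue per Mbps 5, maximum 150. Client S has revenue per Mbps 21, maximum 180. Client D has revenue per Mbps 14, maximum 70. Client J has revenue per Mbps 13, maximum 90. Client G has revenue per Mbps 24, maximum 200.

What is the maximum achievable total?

Rank by revenue per Mbps: Client G 24 > Client S 21 > Client P 18 > Client D 14 > Client J 13 > Client R 5.
Give Client G 200 to hit its cap of 200 ; 220 left.
Client S takes 180 to reach its cap of 180 ; 40 left.
Only 40 left; Client P takes them to reach 40.
Total = 18×40 + 21×180 + 24×200 = 9300.

9300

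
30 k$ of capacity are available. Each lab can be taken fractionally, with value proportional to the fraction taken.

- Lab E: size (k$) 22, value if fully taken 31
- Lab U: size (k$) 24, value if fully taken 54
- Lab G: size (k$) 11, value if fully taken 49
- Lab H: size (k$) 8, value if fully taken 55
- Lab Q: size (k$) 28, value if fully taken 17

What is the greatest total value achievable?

128.75

Best value per unit of size first: Lab H 55/8≈6.88, Lab G 49/11≈4.45, Lab U 54/24≈2.25, Lab E 31/22≈1.41, Lab Q 17/28≈0.607.
All 8 k$ of Lab H fit (value 55) ; 22 remain.
All 11 k$ of Lab G fit (value 49) ; 11 remain.
11 k$ left: a 11/24 share of Lab U gives 54×11/24 = 24.75.
Total value = 128.75.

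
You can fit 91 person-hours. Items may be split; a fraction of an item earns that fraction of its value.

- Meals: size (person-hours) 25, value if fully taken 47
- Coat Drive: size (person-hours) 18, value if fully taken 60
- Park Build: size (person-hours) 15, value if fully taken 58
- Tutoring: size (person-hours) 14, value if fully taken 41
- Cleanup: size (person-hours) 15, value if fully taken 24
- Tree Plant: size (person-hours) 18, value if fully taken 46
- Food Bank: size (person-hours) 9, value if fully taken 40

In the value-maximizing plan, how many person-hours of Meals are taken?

Sort by value density: Food Bank 40/9≈4.44, Park Build 58/15≈3.87, Coat Drive 60/18≈3.33, Tutoring 41/14≈2.93, Tree Plant 46/18≈2.56, Meals 47/25≈1.88, Cleanup 24/15≈1.6.
All 9 person-hours of Food Bank fit (value 40) — 82 remain.
All 15 person-hours of Park Build fit (value 58) — 67 remain.
Take all of Coat Drive (18 person-hours, value 60) — 49 person-hours left.
Tutoring: take in full, 14 person-hours for value 41 — 35 left.
Tree Plant: take in full, 18 person-hours for value 46 — 17 left.
Fill the last 17 person-hours with part of Meals: 17/25 of it earns 31.96.

17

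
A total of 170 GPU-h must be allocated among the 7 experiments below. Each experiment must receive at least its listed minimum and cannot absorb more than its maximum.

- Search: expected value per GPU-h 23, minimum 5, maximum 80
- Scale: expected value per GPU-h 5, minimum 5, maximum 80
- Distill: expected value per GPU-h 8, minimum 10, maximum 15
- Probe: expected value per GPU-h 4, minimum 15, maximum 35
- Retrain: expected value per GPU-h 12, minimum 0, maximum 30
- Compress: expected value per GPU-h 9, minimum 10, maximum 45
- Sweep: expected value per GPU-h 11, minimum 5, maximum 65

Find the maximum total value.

Meeting every minimum uses 5+5+10+15+0+10+5 = 50 GPU-h, leaving 120.
Highest expected value per GPU-h first: Search 23 > Retrain 12 > Sweep 11 > Compress 9 > Distill 8 > Scale 5 > Probe 4.
Search takes 75 more to reach its cap of 80 ; 45 left.
Retrain: +30 to 30 (cap) ; 15 left.
Sweep has room for 60 more but only 15 remain, so it gets 20.
Total = 23×80 + 5×5 + 8×10 + 4×15 + 12×30 + 9×10 + 11×20 = 2675.

2675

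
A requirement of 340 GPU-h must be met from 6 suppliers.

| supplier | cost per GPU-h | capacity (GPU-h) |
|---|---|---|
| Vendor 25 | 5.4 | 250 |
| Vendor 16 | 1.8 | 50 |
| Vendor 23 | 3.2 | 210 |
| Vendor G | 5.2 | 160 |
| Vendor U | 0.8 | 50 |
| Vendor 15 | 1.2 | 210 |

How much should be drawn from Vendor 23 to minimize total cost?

Cheapest first:
Vendor U at 0.8: take all 50 GPU-h → 290 still needed.
Take 210 from Vendor 15 at 1.2 → need 80 more.
Take 50 from Vendor 16 at 1.8 → need 30 more.
Take 30 from Vendor 23 at 3.2 to finish.
Vendor G, Vendor 25: unused.

30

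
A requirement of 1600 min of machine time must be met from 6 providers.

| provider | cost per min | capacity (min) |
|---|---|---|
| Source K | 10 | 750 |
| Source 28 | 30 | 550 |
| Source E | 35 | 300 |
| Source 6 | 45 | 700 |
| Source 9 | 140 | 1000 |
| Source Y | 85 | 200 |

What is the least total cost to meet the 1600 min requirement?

34500

Cheapest first:
Source K (10): use full 750 ; 850 min to go.
Source 28 (30): use full 550 ; 300 min to go.
Source E (35): use full 300 ; 0 min to go.
Source 6, Source Y, Source 9: unused.
Cost = 750×10 + 550×30 + 300×35 = 34500.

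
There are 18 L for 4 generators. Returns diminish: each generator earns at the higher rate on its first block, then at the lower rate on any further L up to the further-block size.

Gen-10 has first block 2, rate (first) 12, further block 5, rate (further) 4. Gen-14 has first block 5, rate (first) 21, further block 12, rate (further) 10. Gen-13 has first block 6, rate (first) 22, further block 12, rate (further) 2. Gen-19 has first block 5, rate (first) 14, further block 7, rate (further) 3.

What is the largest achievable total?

331

Order all 8 blocks by rate: Gen-13/first 22 > Gen-14/first 21 > Gen-19/first 14 > Gen-10/first 12 > Gen-14/second 10 > Gen-10/second 4 > Gen-19/second 3 > Gen-13/second 2.
Fill Gen-13 first block (6 at 22) → 12 left.
Gen-14 first at 21: fill all 5 → 7 left.
Gen-19 first at 14: fill all 5 → 2 left.
Fill Gen-10 first block (2 at 12) → 0 left.
Total = 22×6 + 21×5 + 14×5 + 12×2 = 331.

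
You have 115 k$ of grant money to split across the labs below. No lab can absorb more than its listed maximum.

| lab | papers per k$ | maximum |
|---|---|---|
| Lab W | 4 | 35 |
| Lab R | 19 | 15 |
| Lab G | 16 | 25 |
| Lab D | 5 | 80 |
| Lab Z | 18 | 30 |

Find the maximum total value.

1450

Rank by papers per k$: Lab R 19 > Lab Z 18 > Lab G 16 > Lab D 5 > Lab W 4.
Lab R takes 15 to reach its cap of 15 ; 100 left.
Lab Z: +30 to 30 (cap) ; 70 left.
Lab G takes 25 to reach its cap of 25 ; 45 left.
Only 45 left; Lab D takes them to reach 45.
Total = 19×15 + 16×25 + 5×45 + 18×30 = 1450.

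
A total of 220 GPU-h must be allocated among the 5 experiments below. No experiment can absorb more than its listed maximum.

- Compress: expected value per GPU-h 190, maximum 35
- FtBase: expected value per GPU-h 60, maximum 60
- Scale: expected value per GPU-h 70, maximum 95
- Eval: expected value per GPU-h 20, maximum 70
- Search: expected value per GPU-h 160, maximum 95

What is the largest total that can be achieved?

Order the experiments by expected value per GPU-h: Compress 190 > Search 160 > Scale 70 > FtBase 60 > Eval 20.
Compress: +35 to 35 (cap) ; 185 left.
Give Search 95 to hit its cap of 95 ; 90 left.
Only 90 left; Scale takes them to reach 90.
Total = 190×35 + 70×90 + 160×95 = 28150.

28150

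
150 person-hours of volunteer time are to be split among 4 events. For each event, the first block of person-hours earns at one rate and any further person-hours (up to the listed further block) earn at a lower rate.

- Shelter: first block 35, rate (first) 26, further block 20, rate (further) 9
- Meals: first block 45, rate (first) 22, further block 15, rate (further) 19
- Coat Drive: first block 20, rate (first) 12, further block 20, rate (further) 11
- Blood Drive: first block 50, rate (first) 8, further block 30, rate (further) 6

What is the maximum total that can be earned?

Order all 8 blocks by rate: Shelter/first 26 > Meals/first 22 > Meals/second 19 > Coat Drive/first 12 > Coat Drive/second 11 > Shelter/second 9 > Blood Drive/first 8 > Blood Drive/second 6.
Shelter first at 26: fill all 35 — 115 left.
Meals first at 22: fill all 45 — 70 left.
Fill Meals second block (15 at 19) — 55 left.
Coat Drive first at 12: fill all 20 — 35 left.
Coat Drive/second (11): +20 — 15 left.
Shelter second at 9: only 15 left, fill 15.
Total = 26×35 + 22×45 + 19×15 + 12×20 + 11×20 + 9×15 = 2780.

2780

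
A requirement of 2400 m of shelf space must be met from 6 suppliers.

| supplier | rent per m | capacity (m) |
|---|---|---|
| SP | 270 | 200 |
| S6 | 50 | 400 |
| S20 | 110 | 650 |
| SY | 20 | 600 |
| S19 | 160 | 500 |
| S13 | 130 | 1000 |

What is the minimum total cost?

Fill from the cheapest supplier first.
SY (20): use full 600 ; 1800 m to go.
S6 at 50: take all 400 m ; 1400 still needed.
S20 (110): use full 650 ; 750 m to go.
S13 at 130: take 750 of its 1000 ; requirement met.
S19, SP: unused.
Cost = 600×20 + 400×50 + 650×110 + 750×130 = 201000.

201000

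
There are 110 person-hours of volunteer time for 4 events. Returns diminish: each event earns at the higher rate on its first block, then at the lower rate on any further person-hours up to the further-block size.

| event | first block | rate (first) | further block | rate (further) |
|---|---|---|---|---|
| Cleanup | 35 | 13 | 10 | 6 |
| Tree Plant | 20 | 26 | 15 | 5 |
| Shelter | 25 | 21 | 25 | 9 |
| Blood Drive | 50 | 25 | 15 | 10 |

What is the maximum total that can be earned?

2490

Rank every tier by rate: Tree Plant/tier1 26 > Blood Drive/tier1 25 > Shelter/tier1 21 > Cleanup/tier1 13 > Blood Drive/tier2 10 > Shelter/tier2 9 > Cleanup/tier2 6 > Tree Plant/tier2 5.
Tree Plant tier1 at 26: fill all 20 — 90 left.
Fill Blood Drive tier1 block (50 at 25) — 40 left.
Shelter/tier1 (21): +25 — 15 left.
15 remain; put them into Cleanup tier1 at 13.
Total = 26×20 + 25×50 + 21×25 + 13×15 = 2490.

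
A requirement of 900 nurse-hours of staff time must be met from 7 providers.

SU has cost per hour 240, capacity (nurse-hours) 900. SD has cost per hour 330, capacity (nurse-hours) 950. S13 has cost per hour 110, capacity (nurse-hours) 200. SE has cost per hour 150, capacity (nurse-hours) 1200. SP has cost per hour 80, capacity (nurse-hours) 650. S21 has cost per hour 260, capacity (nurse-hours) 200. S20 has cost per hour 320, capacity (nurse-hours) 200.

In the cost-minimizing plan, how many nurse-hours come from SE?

50

Fill from the cheapest provider first.
SP (80): use full 650 ; 250 nurse-hours to go.
S13 at 110: take all 200 nurse-hours ; 50 still needed.
SE at 150: take 50 of its 1200 ; requirement met.
SU, S21, S20, SD: unused.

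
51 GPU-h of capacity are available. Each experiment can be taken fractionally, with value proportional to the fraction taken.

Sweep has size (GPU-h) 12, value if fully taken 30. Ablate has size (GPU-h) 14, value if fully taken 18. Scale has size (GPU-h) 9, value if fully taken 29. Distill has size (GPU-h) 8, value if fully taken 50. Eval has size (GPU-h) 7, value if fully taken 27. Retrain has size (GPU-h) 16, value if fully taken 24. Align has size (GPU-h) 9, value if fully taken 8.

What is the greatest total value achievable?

Rank by value-to-size ratio: Distill 50/8≈6.25, Eval 27/7≈3.86, Scale 29/9≈3.22, Sweep 30/12≈2.5, Retrain 24/16≈1.5, Ablate 18/14≈1.29, Align 8/9≈0.889.
Distill: take in full, 8 GPU-h for value 50 ; 43 left.
Take all of Eval (7 GPU-h, value 27) ; 36 GPU-h left.
Scale: take in full, 9 GPU-h for value 29 ; 27 left.
All 12 GPU-h of Sweep fit (value 30) ; 15 remain.
15 GPU-h left: a 15/16 share of Retrain gives 24×15/16 = 22.5.
Total value = 158.5.

158.5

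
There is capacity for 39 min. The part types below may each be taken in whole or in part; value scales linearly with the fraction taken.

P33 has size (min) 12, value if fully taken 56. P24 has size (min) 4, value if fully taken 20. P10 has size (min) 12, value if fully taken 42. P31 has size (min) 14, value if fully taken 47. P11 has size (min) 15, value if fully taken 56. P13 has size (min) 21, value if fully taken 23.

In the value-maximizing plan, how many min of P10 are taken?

8

Rank by value-to-size ratio: P24 20/4≈5, P33 56/12≈4.67, P11 56/15≈3.73, P10 42/12≈3.5, P31 47/14≈3.36, P13 23/21≈1.1.
P24: take in full, 4 min for value 20 ; 35 left.
Take all of P33 (12 min, value 56) ; 23 min left.
P11: take in full, 15 min for value 56 ; 8 left.
Fill the last 8 min with part of P10: 8/12 of it earns 28.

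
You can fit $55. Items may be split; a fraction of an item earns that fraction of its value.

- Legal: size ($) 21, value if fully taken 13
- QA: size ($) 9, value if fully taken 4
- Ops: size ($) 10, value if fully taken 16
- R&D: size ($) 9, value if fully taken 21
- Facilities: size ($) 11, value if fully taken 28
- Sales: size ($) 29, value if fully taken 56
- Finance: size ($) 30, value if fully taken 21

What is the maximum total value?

Best value per unit of size first: Facilities 28/11≈2.55, R&D 21/9≈2.33, Sales 56/29≈1.93, Ops 16/10≈1.6, Finance 21/30≈0.7, Legal 13/21≈0.619, QA 4/9≈0.444.
All 11 $ of Facilities fit (value 28) ; 44 remain.
All 9 $ of R&D fit (value 21) ; 35 remain.
All 29 $ of Sales fit (value 56) ; 6 remain.
6 $ left: a 6/10 share of Ops gives 16×6/10 = 9.6.
Total value = 114.6.

114.6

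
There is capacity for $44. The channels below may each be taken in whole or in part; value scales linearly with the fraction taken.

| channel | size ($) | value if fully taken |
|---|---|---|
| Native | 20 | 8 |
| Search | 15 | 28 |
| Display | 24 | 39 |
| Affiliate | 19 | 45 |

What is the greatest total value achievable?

89.25

Rank by value-to-size ratio: Affiliate 45/19≈2.37, Search 28/15≈1.87, Display 39/24≈1.62, Native 8/20≈0.4.
Take all of Affiliate (19 $, value 45) ; 25 $ left.
Search: take in full, 15 $ for value 28 ; 10 left.
10 $ left: a 10/24 share of Display gives 39×10/24 = 16.25.
Total value = 89.25.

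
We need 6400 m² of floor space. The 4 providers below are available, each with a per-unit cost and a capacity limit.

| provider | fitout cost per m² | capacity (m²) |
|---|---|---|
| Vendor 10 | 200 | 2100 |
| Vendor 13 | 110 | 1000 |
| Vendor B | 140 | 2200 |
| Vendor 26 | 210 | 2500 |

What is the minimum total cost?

1069000

Use providers in increasing cost order.
Vendor 13 (110): use full 1000 → 5400 m² to go.
Vendor B at 140: take all 2200 m² → 3200 still needed.
Vendor 10 (200): use full 2100 → 1100 m² to go.
Vendor 26 (210): take the remaining 1100 → done.
Cost = 1000×110 + 2200×140 + 2100×200 + 1100×210 = 1069000.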